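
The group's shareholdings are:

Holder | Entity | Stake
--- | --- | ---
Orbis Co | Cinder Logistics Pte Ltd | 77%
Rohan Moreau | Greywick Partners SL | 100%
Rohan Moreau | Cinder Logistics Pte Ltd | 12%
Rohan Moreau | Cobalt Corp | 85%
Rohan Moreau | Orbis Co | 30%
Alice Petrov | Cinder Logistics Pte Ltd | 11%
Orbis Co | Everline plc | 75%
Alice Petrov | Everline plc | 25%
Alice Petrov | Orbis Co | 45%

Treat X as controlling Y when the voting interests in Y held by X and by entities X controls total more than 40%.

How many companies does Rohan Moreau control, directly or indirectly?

Rohan holds 100% of Greywick, so Rohan controls Greywick.
Rohan holds 85% of Cobalt, so Rohan controls Cobalt.
No other company's threshold is met.
Rohan controls 2 companies.

2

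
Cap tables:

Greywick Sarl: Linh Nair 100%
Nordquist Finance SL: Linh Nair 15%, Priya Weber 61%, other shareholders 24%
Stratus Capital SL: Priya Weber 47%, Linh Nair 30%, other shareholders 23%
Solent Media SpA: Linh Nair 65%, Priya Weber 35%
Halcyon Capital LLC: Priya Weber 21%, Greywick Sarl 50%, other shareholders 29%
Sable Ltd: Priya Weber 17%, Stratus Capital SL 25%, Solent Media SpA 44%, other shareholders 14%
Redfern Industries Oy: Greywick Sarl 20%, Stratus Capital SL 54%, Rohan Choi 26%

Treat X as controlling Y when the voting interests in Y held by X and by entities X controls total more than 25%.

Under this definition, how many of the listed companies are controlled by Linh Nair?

6

Linh holds 100% of Greywick, so Linh controls Greywick.
Linh holds 30% of Stratus, so Linh controls Stratus.
Linh holds 65% of Solent, so Linh controls Solent.
Greywick holds 50% of Halcyon, so Linh controls Halcyon.
Stratus and Solent together hold 25% + 44% = 69% of Sable, so Linh controls Sable.
Greywick and Stratus together hold 20% + 54% = 74% of Redfern, so Linh controls Redfern.
No other company's threshold is met.
Linh controls 6 companies.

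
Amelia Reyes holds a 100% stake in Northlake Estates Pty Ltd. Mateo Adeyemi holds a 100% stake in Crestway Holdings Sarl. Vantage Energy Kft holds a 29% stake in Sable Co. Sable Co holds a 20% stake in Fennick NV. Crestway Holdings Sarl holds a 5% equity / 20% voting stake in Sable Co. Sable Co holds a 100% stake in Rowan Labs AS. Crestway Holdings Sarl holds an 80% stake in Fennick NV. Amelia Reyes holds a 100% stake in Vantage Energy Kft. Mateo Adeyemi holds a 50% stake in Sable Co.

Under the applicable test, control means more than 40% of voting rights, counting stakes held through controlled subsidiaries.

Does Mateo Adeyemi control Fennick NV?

Yes

Mateo holds 100% of Crestway, so Mateo controls Crestway.
Crestway and Mateo together hold 20% + 50% = 70% of Sable, so Mateo controls Sable.
Sable and Crestway together hold 20% + 80% = 100% of Fennick, so Mateo controls Fennick.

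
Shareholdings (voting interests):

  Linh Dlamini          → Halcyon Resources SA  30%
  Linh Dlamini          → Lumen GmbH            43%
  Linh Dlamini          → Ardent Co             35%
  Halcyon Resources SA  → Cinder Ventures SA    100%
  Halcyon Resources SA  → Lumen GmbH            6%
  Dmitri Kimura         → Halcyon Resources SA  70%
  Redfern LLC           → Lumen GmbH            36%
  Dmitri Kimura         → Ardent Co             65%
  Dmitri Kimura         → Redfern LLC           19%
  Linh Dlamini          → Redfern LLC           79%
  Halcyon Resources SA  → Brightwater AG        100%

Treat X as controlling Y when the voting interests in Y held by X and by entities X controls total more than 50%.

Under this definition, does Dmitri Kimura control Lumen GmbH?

No

Dmitri holds 65% of Ardent, so Dmitri controls Ardent.
Dmitri holds 70% of Halcyon, so Dmitri controls Halcyon.
Halcyon holds 100% of Cinder, so Dmitri controls Cinder.
Halcyon holds 100% of Brightwater, so Dmitri controls Brightwater.
In Lumen, Dmitri's side holds only 6%, not > 50%.
So Dmitri does not control Lumen.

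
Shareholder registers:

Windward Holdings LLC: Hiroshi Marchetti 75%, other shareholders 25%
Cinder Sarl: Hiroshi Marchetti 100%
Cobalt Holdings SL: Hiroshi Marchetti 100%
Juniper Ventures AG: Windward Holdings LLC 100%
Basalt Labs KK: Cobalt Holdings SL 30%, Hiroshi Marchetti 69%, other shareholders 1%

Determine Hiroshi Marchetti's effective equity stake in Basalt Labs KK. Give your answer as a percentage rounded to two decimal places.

Hiroshi reaches Basalt along 2 paths.
Via Cobalt: 100% × 30% = 30%.
Direct stake: 69% = 69%.
Total: 30% + 69% = 99%.
Rounded: 99.00%.

99.00%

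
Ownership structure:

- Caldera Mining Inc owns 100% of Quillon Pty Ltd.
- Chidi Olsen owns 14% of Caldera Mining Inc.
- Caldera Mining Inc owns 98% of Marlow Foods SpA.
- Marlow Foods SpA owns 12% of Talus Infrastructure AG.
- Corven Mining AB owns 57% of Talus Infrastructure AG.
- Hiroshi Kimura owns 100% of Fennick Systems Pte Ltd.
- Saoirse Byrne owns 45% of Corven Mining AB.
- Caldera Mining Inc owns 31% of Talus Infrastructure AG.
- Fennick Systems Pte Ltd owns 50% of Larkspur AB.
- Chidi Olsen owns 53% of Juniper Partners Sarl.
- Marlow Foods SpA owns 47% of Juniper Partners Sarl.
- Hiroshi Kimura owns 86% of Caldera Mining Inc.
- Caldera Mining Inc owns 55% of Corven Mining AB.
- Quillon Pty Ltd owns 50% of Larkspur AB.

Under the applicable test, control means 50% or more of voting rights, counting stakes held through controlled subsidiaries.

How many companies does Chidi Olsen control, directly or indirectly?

1

Chidi holds 53% of Juniper, so Chidi controls Juniper.
No other company's threshold is met.
Chidi controls 1 company.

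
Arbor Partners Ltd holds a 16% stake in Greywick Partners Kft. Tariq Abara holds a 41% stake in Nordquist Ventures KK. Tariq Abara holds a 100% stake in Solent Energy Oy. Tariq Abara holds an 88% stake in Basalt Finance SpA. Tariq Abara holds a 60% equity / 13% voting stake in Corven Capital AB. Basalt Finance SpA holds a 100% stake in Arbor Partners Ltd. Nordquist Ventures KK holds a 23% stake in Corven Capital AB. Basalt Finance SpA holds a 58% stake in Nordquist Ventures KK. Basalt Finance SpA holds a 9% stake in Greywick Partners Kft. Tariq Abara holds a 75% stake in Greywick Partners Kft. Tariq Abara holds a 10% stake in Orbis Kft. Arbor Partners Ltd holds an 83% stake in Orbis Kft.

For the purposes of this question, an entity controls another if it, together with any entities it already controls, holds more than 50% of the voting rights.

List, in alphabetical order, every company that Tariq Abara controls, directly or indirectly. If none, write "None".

Arbor Partners Ltd, Basalt Finance SpA, Greywick Partners Kft, Nordquist Ventures KK, Orbis Kft, Solent Energy Oy

Tariq holds 88% of Basalt, so Tariq controls Basalt.
Basalt holds 100% of Arbor, so Tariq controls Arbor.
Basalt and Tariq together hold 58% + 41% = 99% of Nordquist, so Tariq controls Nordquist.
Tariq holds 100% of Solent, so Tariq controls Solent.
Tariq and Arbor together hold 10% + 83% = 93% of Orbis, so Tariq controls Orbis.
Tariq and Basalt and Arbor together hold 75% + 9% + 16% = 100% of Greywick, so Tariq controls Greywick.
No other company's threshold is met.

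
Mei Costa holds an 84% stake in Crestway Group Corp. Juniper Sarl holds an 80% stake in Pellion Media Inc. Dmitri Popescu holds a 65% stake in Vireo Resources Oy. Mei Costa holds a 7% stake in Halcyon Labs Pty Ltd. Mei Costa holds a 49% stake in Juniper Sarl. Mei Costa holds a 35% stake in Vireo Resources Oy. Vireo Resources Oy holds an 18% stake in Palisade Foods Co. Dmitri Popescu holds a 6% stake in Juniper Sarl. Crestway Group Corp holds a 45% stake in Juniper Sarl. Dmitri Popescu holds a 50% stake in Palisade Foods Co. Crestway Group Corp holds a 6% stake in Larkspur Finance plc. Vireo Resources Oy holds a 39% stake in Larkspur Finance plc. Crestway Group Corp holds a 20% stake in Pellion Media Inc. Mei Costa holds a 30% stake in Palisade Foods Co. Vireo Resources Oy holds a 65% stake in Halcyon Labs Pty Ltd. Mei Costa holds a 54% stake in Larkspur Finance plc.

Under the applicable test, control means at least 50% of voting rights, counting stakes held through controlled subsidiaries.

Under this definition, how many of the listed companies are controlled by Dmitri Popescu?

3

Dmitri holds 65% of Vireo, so Dmitri controls Vireo.
Vireo and Dmitri together hold 18% + 50% = 68% of Palisade, so Dmitri controls Palisade.
Vireo holds 65% of Halcyon, so Dmitri controls Halcyon.
No other company's threshold is met.
Dmitri controls 3 companies.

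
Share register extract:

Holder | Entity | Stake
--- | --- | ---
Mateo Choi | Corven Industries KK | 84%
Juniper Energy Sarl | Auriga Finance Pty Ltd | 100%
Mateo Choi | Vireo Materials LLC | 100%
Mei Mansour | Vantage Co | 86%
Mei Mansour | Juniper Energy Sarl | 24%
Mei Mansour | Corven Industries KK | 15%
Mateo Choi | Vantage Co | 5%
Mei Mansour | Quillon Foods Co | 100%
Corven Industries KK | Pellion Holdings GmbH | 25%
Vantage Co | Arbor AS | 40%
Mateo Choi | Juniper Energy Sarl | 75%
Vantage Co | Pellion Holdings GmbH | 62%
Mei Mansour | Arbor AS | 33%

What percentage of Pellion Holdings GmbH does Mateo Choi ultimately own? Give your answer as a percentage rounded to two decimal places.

24.10%

Mateo reaches Pellion along 2 paths.
Via Vantage: 5% × 62% = 3.1%.
Via Corven: 84% × 25% = 21%.
Total: 3.1% + 21% = 24.1%.
Rounded: 24.10%.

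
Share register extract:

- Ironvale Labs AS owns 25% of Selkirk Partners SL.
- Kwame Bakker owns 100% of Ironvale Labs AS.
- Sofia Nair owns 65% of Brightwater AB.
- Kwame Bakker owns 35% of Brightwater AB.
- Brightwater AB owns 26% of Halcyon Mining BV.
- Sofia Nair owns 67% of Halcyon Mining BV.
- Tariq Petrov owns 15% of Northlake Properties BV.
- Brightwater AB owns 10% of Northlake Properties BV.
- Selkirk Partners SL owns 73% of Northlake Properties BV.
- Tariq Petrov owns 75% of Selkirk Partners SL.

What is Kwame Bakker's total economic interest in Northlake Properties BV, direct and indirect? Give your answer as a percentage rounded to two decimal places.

Kwame reaches Northlake along 2 paths.
Via Ironvale → Selkirk: 100% × 25% × 73% = 18.25%.
Via Brightwater: 35% × 10% = 3.5%.
Total: 18.25% + 3.5% = 21.75%.

21.75%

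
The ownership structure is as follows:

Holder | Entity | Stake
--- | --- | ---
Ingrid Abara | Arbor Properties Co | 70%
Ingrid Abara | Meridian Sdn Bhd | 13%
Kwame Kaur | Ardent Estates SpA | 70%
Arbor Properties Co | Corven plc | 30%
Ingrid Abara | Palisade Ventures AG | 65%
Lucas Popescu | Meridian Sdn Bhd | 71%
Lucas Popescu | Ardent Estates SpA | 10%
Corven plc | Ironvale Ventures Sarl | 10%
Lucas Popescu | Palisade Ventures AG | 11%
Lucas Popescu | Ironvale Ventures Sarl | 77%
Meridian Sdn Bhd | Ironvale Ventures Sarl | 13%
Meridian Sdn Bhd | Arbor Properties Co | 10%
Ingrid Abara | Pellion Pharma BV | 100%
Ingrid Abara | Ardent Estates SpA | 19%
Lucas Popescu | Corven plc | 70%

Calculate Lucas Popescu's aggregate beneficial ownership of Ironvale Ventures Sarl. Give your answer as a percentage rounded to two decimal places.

Lucas reaches Ironvale along 4 paths.
Via Corven: 70% × 10% = 7%.
Via Meridian → Arbor → Corven: 71% × 10% × 30% × 10% = 0.213%.
Direct stake: 77% = 77%.
Via Meridian: 71% × 13% = 9.23%.
Total: 7% + 0.213% + 77% + 9.23% = 93.443%.
Rounded: 93.44%.

93.44%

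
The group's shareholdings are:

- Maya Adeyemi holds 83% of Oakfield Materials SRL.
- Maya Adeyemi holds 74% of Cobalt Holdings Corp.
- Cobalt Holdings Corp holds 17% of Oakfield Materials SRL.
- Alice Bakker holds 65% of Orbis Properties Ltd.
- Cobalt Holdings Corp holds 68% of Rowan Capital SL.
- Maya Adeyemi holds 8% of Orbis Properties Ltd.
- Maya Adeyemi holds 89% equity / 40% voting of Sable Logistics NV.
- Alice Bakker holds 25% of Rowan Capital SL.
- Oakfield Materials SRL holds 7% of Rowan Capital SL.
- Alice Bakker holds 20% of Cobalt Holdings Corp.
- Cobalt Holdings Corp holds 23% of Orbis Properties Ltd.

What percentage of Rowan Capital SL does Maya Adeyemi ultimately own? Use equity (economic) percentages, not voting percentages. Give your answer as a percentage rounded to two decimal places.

57.01%

Maya reaches Rowan along 3 paths.
Via Cobalt → Oakfield: 74% × 17% × 7% = 0.8806%.
Via Oakfield: 83% × 7% = 5.81%.
Via Cobalt: 74% × 68% = 50.32%.
Total: 0.8806% + 5.81% + 50.32% = 57.0106%.
Rounded: 57.01%.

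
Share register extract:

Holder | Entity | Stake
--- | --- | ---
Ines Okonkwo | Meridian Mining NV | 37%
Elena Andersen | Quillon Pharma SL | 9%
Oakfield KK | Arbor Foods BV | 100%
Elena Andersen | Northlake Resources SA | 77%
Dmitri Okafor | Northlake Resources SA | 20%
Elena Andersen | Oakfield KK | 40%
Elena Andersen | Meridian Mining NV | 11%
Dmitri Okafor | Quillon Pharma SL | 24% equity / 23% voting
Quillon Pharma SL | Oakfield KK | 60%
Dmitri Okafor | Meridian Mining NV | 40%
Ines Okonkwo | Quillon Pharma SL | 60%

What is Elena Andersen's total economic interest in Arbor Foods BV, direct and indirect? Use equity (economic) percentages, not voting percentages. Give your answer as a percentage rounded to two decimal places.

45.40%

Elena reaches Arbor along 2 paths.
Via Quillon → Oakfield: 9% × 60% × 100% = 5.4%.
Via Oakfield: 40% × 100% = 40%.
Total: 5.4% + 40% = 45.4%.
Rounded: 45.40%.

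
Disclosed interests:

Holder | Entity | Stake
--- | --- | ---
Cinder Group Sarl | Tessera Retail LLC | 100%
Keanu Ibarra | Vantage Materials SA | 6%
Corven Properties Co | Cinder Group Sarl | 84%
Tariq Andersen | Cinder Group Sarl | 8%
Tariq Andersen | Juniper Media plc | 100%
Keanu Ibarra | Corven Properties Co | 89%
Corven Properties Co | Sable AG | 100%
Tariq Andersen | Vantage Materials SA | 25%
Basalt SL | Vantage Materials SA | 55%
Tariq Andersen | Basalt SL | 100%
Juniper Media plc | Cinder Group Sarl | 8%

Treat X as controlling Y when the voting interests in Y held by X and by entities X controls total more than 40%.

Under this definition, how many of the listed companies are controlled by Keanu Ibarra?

Keanu holds 89% of Corven, so Keanu controls Corven.
Corven holds 84% of Cinder, so Keanu controls Cinder.
Corven holds 100% of Sable, so Keanu controls Sable.
Cinder holds 100% of Tessera, so Keanu controls Tessera.
No other company's threshold is met.
Keanu controls 4 companies.

4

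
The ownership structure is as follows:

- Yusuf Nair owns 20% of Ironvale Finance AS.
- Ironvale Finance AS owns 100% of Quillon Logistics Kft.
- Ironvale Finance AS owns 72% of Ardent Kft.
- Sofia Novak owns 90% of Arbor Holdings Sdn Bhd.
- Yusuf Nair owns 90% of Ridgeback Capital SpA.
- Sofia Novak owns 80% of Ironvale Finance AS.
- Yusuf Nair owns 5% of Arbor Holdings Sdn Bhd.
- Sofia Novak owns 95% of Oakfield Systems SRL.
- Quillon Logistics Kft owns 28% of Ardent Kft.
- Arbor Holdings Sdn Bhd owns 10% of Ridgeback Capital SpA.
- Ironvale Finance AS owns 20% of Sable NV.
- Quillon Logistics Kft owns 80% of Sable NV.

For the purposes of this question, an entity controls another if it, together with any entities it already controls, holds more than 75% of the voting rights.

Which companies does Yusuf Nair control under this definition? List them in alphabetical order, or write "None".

Ridgeback Capital SpA

Yusuf holds 90% of Ridgeback, so Yusuf controls Ridgeback.
No other company's threshold is met.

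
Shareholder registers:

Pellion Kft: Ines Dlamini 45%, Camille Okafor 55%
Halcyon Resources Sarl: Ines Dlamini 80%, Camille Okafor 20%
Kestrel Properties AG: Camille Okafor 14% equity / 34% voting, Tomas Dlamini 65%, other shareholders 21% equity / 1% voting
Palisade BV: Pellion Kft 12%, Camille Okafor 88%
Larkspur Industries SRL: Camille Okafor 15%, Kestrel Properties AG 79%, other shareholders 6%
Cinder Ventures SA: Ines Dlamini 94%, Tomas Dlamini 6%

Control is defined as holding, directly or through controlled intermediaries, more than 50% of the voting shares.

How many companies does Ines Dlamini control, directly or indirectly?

Ines holds 80% of Halcyon, so Ines controls Halcyon.
Ines holds 94% of Cinder, so Ines controls Cinder.
No other company's threshold is met.
Ines controls 2 companies.

2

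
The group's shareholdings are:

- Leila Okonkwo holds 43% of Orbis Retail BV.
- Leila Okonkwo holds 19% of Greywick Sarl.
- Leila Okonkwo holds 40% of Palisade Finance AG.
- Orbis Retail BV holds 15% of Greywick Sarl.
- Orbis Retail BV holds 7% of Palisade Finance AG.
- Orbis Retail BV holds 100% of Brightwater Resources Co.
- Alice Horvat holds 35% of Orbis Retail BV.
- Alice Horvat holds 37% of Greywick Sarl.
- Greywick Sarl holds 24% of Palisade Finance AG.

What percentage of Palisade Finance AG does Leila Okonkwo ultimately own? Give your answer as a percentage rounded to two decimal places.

49.12%

Leila reaches Palisade along 4 paths.
Via Orbis: 43% × 7% = 3.01%.
Via Orbis → Greywick: 43% × 15% × 24% = 1.548%.
Via Greywick: 19% × 24% = 4.56%.
Direct stake: 40% = 40%.
Total: 3.01% + 1.548% + 4.56% + 40% = 49.118%.
Rounded: 49.12%.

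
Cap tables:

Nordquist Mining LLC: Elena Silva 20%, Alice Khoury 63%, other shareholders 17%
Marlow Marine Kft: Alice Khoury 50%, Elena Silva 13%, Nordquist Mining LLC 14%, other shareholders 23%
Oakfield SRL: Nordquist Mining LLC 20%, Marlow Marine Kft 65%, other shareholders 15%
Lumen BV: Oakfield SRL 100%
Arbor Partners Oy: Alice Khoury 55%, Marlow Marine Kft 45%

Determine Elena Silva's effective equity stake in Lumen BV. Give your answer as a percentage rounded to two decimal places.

14.27%

Elena reaches Lumen along 3 paths.
Via Nordquist → Oakfield: 20% × 20% × 100% = 4%.
Via Marlow → Oakfield: 13% × 65% × 100% = 8.45%.
Via Nordquist → Marlow → Oakfield: 20% × 14% × 65% × 100% = 1.82%.
Total: 4% + 8.45% + 1.82% = 14.27%.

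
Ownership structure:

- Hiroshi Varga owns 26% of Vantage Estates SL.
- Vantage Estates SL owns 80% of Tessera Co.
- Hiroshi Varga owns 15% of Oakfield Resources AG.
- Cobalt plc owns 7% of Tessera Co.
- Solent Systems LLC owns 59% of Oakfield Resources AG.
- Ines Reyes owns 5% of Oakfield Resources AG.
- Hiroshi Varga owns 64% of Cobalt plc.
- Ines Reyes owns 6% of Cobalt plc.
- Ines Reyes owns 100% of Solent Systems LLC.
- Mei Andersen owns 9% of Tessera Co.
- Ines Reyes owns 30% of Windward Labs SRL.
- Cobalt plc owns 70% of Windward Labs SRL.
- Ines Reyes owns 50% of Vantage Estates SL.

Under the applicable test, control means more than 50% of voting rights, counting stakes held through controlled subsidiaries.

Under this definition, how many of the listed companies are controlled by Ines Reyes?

Ines holds 100% of Solent, so Ines controls Solent.
Solent and Ines together hold 59% + 5% = 64% of Oakfield, so Ines controls Oakfield.
No other company's threshold is met.
Ines controls 2 companies.

2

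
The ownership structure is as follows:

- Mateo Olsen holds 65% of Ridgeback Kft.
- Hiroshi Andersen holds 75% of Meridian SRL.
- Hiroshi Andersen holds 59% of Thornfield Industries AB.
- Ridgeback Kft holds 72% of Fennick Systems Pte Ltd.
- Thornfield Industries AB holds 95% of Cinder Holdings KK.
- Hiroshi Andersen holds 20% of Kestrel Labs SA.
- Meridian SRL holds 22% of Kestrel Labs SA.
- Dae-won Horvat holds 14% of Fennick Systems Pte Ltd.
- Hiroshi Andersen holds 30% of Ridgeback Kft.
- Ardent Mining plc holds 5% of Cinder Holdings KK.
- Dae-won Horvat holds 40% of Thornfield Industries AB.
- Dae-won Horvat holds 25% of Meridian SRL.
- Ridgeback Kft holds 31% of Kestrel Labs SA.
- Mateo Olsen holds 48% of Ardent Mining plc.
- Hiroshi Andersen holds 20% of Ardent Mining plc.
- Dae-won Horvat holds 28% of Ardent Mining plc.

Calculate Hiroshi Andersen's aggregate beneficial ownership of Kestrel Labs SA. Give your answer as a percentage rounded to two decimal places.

Hiroshi reaches Kestrel along 3 paths.
Via Meridian: 75% × 22% = 16.5%.
Via Ridgeback: 30% × 31% = 9.3%.
Direct stake: 20% = 20%.
Total: 16.5% + 9.3% + 20% = 45.8%.
Rounded: 45.80%.

45.80%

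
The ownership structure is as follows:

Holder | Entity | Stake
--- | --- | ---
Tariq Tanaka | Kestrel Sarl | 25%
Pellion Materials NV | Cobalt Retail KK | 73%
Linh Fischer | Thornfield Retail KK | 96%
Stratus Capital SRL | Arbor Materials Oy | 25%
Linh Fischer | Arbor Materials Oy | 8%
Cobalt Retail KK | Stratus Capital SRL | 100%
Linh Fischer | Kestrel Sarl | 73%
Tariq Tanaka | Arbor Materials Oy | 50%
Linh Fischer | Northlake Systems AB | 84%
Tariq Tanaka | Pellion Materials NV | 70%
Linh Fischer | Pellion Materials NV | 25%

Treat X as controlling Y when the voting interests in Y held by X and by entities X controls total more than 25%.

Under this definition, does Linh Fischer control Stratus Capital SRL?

No

Linh holds 73% of Kestrel, so Linh controls Kestrel.
Linh holds 96% of Thornfield, so Linh controls Thornfield.
Linh holds 84% of Northlake, so Linh controls Northlake.
Neither Linh nor any entity Linh controls holds any voting interest in Stratus.
So Linh does not control Stratus.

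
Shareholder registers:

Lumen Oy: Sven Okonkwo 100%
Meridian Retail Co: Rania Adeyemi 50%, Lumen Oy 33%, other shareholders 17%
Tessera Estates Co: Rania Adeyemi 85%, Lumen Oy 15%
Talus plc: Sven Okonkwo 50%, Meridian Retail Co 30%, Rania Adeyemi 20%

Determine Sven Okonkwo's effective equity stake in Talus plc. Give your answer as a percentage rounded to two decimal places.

59.90%

Sven reaches Talus along 2 paths.
Direct stake: 50% = 50%.
Via Lumen → Meridian: 100% × 33% × 30% = 9.9%.
Total: 50% + 9.9% = 59.9%.
Rounded: 59.90%.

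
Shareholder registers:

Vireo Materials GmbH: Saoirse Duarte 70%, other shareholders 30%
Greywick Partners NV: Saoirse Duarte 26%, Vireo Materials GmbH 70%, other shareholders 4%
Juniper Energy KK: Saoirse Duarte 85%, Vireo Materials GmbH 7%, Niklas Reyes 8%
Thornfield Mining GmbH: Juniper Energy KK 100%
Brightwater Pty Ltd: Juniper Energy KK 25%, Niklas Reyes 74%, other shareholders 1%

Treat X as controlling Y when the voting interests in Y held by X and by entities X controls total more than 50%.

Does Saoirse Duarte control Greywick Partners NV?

Saoirse holds 70% of Vireo, so Saoirse controls Vireo.
Saoirse and Vireo together hold 26% + 70% = 96% of Greywick, so Saoirse controls Greywick.

Yes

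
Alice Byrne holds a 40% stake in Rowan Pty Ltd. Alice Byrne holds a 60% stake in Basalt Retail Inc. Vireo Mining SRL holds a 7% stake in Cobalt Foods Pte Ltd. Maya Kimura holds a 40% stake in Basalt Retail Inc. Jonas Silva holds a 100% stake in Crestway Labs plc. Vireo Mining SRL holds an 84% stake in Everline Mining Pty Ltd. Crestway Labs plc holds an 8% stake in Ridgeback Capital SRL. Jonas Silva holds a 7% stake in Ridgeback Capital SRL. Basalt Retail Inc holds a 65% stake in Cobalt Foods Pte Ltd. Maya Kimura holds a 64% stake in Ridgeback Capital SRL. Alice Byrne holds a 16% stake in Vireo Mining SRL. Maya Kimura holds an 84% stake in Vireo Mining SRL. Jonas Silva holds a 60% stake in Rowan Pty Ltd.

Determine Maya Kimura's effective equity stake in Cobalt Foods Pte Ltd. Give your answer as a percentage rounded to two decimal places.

31.88%

Maya reaches Cobalt along 2 paths.
Via Vireo: 84% × 7% = 5.88%.
Via Basalt: 40% × 65% = 26%.
Total: 5.88% + 26% = 31.88%.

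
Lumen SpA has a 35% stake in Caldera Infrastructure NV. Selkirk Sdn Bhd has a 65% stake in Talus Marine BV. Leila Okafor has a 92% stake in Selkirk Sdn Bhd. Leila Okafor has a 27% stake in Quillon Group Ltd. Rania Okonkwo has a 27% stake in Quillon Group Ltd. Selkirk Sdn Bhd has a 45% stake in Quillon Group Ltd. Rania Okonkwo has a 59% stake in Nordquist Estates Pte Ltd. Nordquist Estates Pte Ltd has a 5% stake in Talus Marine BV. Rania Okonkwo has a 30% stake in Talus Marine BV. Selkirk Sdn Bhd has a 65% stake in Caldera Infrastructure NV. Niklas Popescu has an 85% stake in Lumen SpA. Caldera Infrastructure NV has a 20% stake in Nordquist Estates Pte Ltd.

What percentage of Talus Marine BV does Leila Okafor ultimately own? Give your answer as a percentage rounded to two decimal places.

Leila reaches Talus along 2 paths.
Via Selkirk → Caldera → Nordquist: 92% × 65% × 20% × 5% = 0.598%.
Via Selkirk: 92% × 65% = 59.8%.
Total: 0.598% + 59.8% = 60.398%.
Rounded: 60.40%.

60.40%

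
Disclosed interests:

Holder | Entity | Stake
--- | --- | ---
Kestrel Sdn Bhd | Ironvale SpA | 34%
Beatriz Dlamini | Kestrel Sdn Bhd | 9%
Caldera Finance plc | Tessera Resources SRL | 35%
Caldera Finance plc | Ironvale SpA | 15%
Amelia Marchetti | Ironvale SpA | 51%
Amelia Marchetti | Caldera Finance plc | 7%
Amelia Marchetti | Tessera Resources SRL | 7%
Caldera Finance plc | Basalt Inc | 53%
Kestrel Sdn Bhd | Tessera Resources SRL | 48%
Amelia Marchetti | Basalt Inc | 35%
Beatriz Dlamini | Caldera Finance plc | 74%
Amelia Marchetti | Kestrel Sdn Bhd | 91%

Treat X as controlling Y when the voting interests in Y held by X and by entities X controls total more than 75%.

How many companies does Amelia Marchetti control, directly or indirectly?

2

Amelia holds 91% of Kestrel, so Amelia controls Kestrel.
Amelia and Kestrel together hold 51% + 34% = 85% of Ironvale, so Amelia controls Ironvale.
No other company's threshold is met.
Amelia controls 2 companies.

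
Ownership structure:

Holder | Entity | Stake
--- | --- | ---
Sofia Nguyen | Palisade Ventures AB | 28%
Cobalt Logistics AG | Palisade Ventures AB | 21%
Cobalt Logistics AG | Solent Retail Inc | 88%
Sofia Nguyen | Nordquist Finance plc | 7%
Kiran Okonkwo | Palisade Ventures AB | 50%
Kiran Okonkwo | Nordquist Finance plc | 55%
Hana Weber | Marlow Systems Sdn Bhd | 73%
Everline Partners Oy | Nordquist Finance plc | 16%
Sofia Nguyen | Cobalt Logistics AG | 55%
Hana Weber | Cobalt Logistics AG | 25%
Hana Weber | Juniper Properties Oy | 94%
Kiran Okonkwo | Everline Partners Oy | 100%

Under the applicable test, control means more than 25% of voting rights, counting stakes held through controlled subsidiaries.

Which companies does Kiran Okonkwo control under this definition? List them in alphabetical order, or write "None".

Kiran holds 50% of Palisade, so Kiran controls Palisade.
Kiran holds 100% of Everline, so Kiran controls Everline.
Everline and Kiran together hold 16% + 55% = 71% of Nordquist, so Kiran controls Nordquist.
No other company's threshold is met.

Everline Partners Oy, Nordquist Finance plc, Palisade Ventures AB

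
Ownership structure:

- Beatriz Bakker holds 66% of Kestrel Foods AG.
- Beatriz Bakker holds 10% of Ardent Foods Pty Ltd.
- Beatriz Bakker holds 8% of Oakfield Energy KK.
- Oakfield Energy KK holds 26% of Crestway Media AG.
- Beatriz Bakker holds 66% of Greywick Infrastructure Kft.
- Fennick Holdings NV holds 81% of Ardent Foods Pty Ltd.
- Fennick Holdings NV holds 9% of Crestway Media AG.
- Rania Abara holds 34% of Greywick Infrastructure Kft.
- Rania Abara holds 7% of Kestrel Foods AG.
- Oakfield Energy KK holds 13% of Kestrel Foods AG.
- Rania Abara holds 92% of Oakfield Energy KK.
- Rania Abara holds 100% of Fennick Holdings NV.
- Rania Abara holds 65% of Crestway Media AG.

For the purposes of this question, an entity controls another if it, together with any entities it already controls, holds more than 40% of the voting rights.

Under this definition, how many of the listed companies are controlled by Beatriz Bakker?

Beatriz holds 66% of Greywick, so Beatriz controls Greywick.
Beatriz holds 66% of Kestrel, so Beatriz controls Kestrel.
No other company's threshold is met.
Beatriz controls 2 companies.

2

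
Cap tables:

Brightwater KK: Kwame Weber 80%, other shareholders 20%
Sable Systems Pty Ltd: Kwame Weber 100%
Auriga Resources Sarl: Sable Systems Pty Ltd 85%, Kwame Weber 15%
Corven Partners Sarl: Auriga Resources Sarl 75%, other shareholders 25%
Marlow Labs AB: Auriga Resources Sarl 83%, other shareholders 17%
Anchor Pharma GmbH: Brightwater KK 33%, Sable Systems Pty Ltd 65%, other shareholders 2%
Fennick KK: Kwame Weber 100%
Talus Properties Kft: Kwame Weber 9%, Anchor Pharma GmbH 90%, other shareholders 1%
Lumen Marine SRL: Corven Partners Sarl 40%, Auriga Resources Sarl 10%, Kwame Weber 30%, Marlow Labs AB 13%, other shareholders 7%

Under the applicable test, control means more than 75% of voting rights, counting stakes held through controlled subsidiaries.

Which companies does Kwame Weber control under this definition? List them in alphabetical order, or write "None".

Kwame holds 80% of Brightwater, so Kwame controls Brightwater.
Kwame holds 100% of Sable, so Kwame controls Sable.
Sable and Kwame together hold 85% + 15% = 100% of Auriga, so Kwame controls Auriga.
Auriga holds 83% of Marlow, so Kwame controls Marlow.
Brightwater and Sable together hold 33% + 65% = 98% of Anchor, so Kwame controls Anchor.
Kwame holds 100% of Fennick, so Kwame controls Fennick.
Kwame and Anchor together hold 9% + 90% = 99% of Talus, so Kwame controls Talus.
No other company's threshold is met.

Anchor Pharma GmbH, Auriga Resources Sarl, Brightwater KK, Fennick KK, Marlow Labs AB, Sable Systems Pty Ltd, Talus Properties Kft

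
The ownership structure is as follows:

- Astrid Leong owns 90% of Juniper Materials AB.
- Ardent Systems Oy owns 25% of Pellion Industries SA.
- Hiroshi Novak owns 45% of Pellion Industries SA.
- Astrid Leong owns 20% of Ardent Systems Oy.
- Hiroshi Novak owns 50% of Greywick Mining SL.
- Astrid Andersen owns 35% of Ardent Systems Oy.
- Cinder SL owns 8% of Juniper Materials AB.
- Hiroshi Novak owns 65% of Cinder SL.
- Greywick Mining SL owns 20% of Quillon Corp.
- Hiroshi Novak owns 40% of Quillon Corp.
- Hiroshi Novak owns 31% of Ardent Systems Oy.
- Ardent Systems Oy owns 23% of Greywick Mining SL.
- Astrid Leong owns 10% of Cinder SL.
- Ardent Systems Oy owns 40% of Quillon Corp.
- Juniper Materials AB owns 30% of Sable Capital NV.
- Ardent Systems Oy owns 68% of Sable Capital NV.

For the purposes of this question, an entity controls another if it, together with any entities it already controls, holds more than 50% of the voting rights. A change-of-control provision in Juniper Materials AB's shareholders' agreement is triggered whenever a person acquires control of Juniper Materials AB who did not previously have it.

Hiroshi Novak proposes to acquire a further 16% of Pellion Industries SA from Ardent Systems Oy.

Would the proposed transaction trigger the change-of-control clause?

No

The purchase adds only to Hiroshi's holdings (Ardent's stake shrinks), so Hiroshi is the only person who could newly come to control Juniper.
Hiroshi holds 65% of Cinder, so Hiroshi controls Cinder.
In Juniper, Hiroshi's side holds only 8%, not > 50%.
So before the transaction, Hiroshi does not control Juniper.
After the purchase, Hiroshi's direct stake in Pellion rises to 45% + 16% = 61%, and Ardent's stake falls to 9%.
Hiroshi holds 61% of Pellion, so Hiroshi controls Pellion.
After the transaction, Hiroshi's side holds 8% of Juniper, not > 50%, so Hiroshi still does not control Juniper.
No new person acquires control, so the clause is not triggered.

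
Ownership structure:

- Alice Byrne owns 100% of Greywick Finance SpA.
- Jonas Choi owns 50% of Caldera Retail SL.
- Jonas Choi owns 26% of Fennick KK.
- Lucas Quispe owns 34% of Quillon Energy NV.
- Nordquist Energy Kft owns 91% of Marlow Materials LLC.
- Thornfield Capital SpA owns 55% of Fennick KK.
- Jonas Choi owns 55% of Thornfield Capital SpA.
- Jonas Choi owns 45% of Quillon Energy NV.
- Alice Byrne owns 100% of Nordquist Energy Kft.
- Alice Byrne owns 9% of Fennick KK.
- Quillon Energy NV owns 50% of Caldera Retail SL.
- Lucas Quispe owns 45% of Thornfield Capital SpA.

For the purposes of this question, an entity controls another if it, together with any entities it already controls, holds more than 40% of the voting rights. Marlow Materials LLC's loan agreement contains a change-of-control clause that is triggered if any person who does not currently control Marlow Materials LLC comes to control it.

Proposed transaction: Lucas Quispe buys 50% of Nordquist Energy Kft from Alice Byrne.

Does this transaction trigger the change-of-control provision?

Yes

The purchase adds only to Lucas's holdings (Alice's stake shrinks), so Lucas is the only person who could newly come to control Marlow.
Lucas holds 45% of Thornfield, so Lucas controls Thornfield.
Thornfield holds 55% of Fennick, so Lucas controls Fennick.
Neither Lucas nor any entity Lucas controls holds any voting interest in Marlow.
So before the transaction, Lucas does not control Marlow.
After the purchase, Lucas holds 50% of Nordquist directly, and Alice's stake falls to 50%.
Lucas holds 50% of Nordquist, so Lucas controls Nordquist.
Nordquist holds 91% of Marlow, so Lucas controls Marlow.
Lucas did not control Marlow before and does after, so the clause is triggered.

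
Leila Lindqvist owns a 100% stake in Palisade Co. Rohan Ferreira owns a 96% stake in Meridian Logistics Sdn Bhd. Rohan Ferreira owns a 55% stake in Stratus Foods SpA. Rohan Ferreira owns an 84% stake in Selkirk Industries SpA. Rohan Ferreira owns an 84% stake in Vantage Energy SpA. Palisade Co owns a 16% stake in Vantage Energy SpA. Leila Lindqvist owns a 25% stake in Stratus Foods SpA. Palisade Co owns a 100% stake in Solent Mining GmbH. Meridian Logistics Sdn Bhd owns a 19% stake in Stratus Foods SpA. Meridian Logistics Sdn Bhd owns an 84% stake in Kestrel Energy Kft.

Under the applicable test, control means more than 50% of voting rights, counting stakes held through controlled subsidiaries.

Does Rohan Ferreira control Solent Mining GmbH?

No

Rohan holds 84% of Selkirk, so Rohan controls Selkirk.
Rohan holds 96% of Meridian, so Rohan controls Meridian.
Meridian holds 84% of Kestrel, so Rohan controls Kestrel.
Rohan and Meridian together hold 55% + 19% = 74% of Stratus, so Rohan controls Stratus.
Rohan holds 84% of Vantage, so Rohan controls Vantage.
Neither Rohan nor any entity Rohan controls holds any voting interest in Solent.
So Rohan does not control Solent.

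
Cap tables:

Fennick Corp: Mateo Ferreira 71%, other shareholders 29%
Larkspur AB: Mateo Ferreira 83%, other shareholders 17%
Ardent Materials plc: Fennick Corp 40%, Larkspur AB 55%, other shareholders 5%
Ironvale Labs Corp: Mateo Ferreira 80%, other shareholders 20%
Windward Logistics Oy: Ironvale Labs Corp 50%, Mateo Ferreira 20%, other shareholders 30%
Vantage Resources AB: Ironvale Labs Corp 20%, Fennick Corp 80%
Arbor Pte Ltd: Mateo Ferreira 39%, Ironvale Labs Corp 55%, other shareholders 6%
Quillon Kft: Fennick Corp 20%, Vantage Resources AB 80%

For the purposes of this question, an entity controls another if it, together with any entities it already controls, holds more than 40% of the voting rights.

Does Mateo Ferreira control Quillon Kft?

Yes

Mateo holds 80% of Ironvale, so Mateo controls Ironvale.
Mateo holds 71% of Fennick, so Mateo controls Fennick.
Ironvale and Fennick together hold 20% + 80% = 100% of Vantage, so Mateo controls Vantage.
Fennick and Vantage together hold 20% + 80% = 100% of Quillon, so Mateo controls Quillon.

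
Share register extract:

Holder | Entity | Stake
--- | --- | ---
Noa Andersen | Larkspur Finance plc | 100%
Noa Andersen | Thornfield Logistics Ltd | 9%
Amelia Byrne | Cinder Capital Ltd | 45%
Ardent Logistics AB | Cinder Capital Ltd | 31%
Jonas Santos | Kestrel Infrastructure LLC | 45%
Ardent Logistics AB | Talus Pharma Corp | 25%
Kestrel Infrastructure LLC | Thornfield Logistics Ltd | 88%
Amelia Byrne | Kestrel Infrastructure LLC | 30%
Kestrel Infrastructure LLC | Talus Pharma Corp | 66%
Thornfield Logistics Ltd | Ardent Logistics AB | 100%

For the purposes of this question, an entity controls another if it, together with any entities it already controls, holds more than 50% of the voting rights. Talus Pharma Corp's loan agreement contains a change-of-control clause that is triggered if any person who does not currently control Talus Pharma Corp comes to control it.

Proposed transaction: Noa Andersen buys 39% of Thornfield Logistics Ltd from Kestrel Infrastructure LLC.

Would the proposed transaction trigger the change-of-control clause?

The purchase adds only to Noa's holdings (Kestrel's stake shrinks), so Noa is the only person who could newly come to control Talus.
Noa holds 100% of Larkspur, so Noa controls Larkspur.
Neither Noa nor any entity Noa controls holds any voting interest in Talus.
So before the transaction, Noa does not control Talus.
After the purchase, Noa's direct stake in Thornfield rises to 9% + 39% = 48%, and Kestrel's stake falls to 49%.
Noa's side now holds 48% of Thornfield, not > 50%, so Noa still does not control Thornfield.
After the transaction, neither Noa nor any entity Noa controls holds a voting interest in Talus, so Noa still does not control it.
No new person acquires control, so the clause is not triggered.

No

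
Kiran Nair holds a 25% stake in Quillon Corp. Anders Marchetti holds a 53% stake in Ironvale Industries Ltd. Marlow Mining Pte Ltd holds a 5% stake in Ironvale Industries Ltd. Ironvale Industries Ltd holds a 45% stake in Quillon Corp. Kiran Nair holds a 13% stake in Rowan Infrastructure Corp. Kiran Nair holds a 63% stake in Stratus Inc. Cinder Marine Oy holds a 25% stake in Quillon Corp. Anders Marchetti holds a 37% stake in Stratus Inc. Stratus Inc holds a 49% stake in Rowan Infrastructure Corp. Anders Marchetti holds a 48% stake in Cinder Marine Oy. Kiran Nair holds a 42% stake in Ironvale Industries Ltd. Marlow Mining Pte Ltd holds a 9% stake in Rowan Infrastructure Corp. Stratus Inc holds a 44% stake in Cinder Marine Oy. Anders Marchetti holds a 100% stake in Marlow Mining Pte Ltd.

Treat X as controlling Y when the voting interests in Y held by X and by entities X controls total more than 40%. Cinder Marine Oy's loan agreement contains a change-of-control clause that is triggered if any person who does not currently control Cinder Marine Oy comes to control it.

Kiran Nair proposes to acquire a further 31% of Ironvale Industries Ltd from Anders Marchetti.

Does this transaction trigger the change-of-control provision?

No

The purchase adds only to Kiran's holdings (Anders's stake shrinks), so Kiran is the only person who could newly come to control Cinder.
Kiran holds 63% of Stratus, so Kiran controls Stratus.
Stratus holds 44% of Cinder, so Kiran controls Cinder.
So Kiran already controls Cinder before the transaction.
After the purchase, Kiran's direct stake in Ironvale rises to 42% + 31% = 73%, and Anders's stake falls to 22%.
Kiran controlled Cinder already, so this is not a new person acquiring control; every other person's position is unchanged or reduced.
No new person acquires control, so the clause is not triggered.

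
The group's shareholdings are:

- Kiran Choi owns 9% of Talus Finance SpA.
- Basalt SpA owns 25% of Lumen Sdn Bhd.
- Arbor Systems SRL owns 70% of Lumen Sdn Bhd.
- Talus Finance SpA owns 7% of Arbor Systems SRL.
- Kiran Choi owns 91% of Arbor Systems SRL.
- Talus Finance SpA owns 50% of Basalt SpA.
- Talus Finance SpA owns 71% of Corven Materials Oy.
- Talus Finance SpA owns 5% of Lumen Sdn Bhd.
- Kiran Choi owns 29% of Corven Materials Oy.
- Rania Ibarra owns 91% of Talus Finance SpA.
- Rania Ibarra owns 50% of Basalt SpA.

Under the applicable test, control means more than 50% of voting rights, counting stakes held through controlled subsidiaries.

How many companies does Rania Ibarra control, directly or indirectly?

3

Rania holds 91% of Talus, so Rania controls Talus.
Rania and Talus together hold 50% + 50% = 100% of Basalt, so Rania controls Basalt.
Talus holds 71% of Corven, so Rania controls Corven.
No other company's threshold is met.
Rania controls 3 companies.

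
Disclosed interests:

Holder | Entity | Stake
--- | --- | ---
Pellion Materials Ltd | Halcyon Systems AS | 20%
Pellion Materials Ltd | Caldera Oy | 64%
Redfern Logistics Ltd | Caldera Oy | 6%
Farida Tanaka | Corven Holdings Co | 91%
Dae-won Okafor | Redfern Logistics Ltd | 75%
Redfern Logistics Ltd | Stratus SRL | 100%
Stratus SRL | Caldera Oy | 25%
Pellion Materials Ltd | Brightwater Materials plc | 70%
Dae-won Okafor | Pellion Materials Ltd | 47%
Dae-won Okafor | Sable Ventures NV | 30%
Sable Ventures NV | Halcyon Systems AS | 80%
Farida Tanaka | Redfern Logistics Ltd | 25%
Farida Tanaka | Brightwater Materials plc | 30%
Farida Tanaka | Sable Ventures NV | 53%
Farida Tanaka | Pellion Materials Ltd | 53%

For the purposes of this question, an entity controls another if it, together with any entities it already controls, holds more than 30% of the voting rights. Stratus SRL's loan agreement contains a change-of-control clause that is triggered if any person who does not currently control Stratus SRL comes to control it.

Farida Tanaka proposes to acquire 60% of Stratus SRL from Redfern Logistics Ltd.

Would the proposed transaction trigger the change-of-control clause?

The purchase adds only to Farida's holdings (Redfern's stake shrinks), so Farida is the only person who could newly come to control Stratus.
Farida holds 53% of Pellion, so Farida controls Pellion.
Farida holds 53% of Sable, so Farida controls Sable.
Farida and Pellion together hold 30% + 70% = 100% of Brightwater, so Farida controls Brightwater.
Pellion and Sable together hold 20% + 80% = 100% of Halcyon, so Farida controls Halcyon.
Farida holds 91% of Corven, so Farida controls Corven.
Pellion holds 64% of Caldera, so Farida controls Caldera.
Neither Farida nor any entity Farida controls holds any voting interest in Stratus.
So before the transaction, Farida does not control Stratus.
After the purchase, Farida holds 60% of Stratus directly, and Redfern's stake falls to 40%.
Farida holds 60% of Stratus, so Farida controls Stratus.
Farida did not control Stratus before and does after, so the clause is triggered.

Yes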